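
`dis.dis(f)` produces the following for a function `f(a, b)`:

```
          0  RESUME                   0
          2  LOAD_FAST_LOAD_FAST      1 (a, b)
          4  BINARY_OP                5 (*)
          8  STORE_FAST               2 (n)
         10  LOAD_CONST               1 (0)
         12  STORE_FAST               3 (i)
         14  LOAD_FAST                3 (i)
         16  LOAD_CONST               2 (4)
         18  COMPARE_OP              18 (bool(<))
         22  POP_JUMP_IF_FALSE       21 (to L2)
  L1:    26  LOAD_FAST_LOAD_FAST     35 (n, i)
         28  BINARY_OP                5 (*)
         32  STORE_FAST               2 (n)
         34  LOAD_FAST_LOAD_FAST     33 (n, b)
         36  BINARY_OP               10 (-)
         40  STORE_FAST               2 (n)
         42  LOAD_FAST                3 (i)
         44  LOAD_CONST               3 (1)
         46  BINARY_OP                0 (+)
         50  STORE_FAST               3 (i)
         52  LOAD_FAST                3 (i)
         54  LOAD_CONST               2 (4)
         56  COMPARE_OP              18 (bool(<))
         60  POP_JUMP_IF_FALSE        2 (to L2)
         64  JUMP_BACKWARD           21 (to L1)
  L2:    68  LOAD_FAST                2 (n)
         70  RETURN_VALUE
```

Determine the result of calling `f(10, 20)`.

-320

LOAD_FAST_LOAD_FAST a,b → push 10,20
BINARY_OP * → 10 * 20 = 200
STORE_FAST n → n=200
LOAD_CONST → push 0
STORE_FAST i → i=0
LOAD_FAST i → push 0
LOAD_CONST → push 4
COMPARE_OP bool(<) → 0 vs 4 = True
POP_JUMP_IF_FALSE → pop True; no jump
LOAD_FAST_LOAD_FAST n,i → push 200,0
BINARY_OP * → 200 * 0 = 0
STORE_FAST n → n=0
LOAD_FAST_LOAD_FAST n,b → push 0,20
BINARY_OP - → 0 - 20 = -20
STORE_FAST n → n=-20
LOAD_FAST i → push 0
LOAD_CONST → push 1
BINARY_OP + → 0 + 1 = 1
STORE_FAST i → i=1
LOAD_FAST i → push 1
LOAD_CONST → push 4
COMPARE_OP bool(<) → 1 vs 4 = True
POP_JUMP_IF_FALSE → pop True; no jump
LOAD_FAST_LOAD_FAST n,i → push -20,1
BINARY_OP * → -20 * 1 = -20
STORE_FAST n → n=-20
LOAD_FAST_LOAD_FAST n,b → push -20,20
BINARY_OP - → -20 - 20 = -40
STORE_FAST n → n=-40
LOAD_FAST i → push 1
LOAD_CONST → push 1
BINARY_OP + → 1 + 1 = 2
STORE_FAST i → i=2
LOAD_FAST i → push 2
LOAD_CONST → push 4
COMPARE_OP bool(<) → 2 vs 4 = True
POP_JUMP_IF_FALSE → pop True; no jump
LOAD_FAST_LOAD_FAST n,i → push -40,2
BINARY_OP * → -40 * 2 = -80
STORE_FAST n → n=-80
LOAD_FAST_LOAD_FAST n,b → push -80,20
BINARY_OP - → -80 - 20 = -100
STORE_FAST n → n=-100
LOAD_FAST i → push 2
LOAD_CONST → push 1
BINARY_OP + → 2 + 1 = 3
STORE_FAST i → i=3
LOAD_FAST i → push 3
LOAD_CONST → push 4
COMPARE_OP bool(<) → 3 vs 4 = True
POP_JUMP_IF_FALSE → pop True; no jump
LOAD_FAST_LOAD_FAST n,i → push -100,3
BINARY_OP * → -100 * 3 = -300
STORE_FAST n → n=-300
LOAD_FAST_LOAD_FAST n,b → push -300,20
BINARY_OP - → -300 - 20 = -320
STORE_FAST n → n=-320
LOAD_FAST i → push 3
LOAD_CONST → push 1
BINARY_OP + → 3 + 1 = 4
STORE_FAST i → i=4
LOAD_FAST i → push 4
LOAD_CONST → push 4
COMPARE_OP bool(<) → 4 vs 4 = False
POP_JUMP_IF_FALSE → pop False; jump
LOAD_FAST n → push -320
RETURN_VALUE → return -320.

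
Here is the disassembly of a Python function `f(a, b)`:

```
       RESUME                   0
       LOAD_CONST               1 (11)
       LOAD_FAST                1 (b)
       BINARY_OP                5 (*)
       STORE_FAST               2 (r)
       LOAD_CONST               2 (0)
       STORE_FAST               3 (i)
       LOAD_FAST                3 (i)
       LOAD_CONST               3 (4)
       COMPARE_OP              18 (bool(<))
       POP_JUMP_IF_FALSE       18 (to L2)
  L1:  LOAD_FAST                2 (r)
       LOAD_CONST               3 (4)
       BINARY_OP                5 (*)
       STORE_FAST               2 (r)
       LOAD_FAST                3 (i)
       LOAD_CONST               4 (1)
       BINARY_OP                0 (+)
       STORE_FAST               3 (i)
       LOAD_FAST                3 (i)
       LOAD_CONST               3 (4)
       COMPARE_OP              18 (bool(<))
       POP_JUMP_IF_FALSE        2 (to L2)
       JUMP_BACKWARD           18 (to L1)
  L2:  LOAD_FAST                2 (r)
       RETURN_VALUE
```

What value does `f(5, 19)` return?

LOAD_CONST → push 11. Stack: [11]
LOAD_FAST b → push 19. Stack: [11, 19]
BINARY_OP * → 11 * 19 = 209. Stack: [209]
STORE_FAST r → r=209. Stack: []
LOAD_CONST → push 0. Stack: [0]
STORE_FAST i → i=0. Stack: []
LOAD_FAST i → push 0. Stack: [0]
LOAD_CONST → push 4. Stack: [0, 4]
COMPARE_OP bool(<) → 0 vs 4 = True. Stack: [True]
POP_JUMP_IF_FALSE → pop True; no jump. Stack: []
LOAD_FAST r → push 209. Stack: [209]
LOAD_CONST → push 4. Stack: [209, 4]
BINARY_OP * → 209 * 4 = 836. Stack: [836]
STORE_FAST r → r=836. Stack: []
LOAD_FAST i → push 0. Stack: [0]
LOAD_CONST → push 1. Stack: [0, 1]
BINARY_OP + → 0 + 1 = 1. Stack: [1]
STORE_FAST i → i=1. Stack: []
LOAD_FAST i → push 1. Stack: [1]
LOAD_CONST → push 4. Stack: [1, 4]
COMPARE_OP bool(<) → 1 vs 4 = True. Stack: [True]
POP_JUMP_IF_FALSE → pop True; no jump. Stack: []
LOAD_FAST r → push 836. Stack: [836]
LOAD_CONST → push 4. Stack: [836, 4]
BINARY_OP * → 836 * 4 = 3344. Stack: [3344]
STORE_FAST r → r=3344. Stack: []
LOAD_FAST i → push 1. Stack: [1]
LOAD_CONST → push 1. Stack: [1, 1]
BINARY_OP + → 1 + 1 = 2. Stack: [2]
STORE_FAST i → i=2. Stack: []
LOAD_FAST i → push 2. Stack: [2]
LOAD_CONST → push 4. Stack: [2, 4]
COMPARE_OP bool(<) → 2 vs 4 = True. Stack: [True]
POP_JUMP_IF_FALSE → pop True; no jump. Stack: []
LOAD_FAST r → push 3344. Stack: [3344]
LOAD_CONST → push 4. Stack: [3344, 4]
BINARY_OP * → 3344 * 4 = 13376. Stack: [13376]
STORE_FAST r → r=13376. Stack: []
LOAD_FAST i → push 2. Stack: [2]
LOAD_CONST → push 1. Stack: [2, 1]
BINARY_OP + → 2 + 1 = 3. Stack: [3]
STORE_FAST i → i=3. Stack: []
LOAD_FAST i → push 3. Stack: [3]
LOAD_CONST → push 4. Stack: [3, 4]
COMPARE_OP bool(<) → 3 vs 4 = True. Stack: [True]
POP_JUMP_IF_FALSE → pop True; no jump. Stack: []
LOAD_FAST r → push 13376. Stack: [13376]
LOAD_CONST → push 4. Stack: [13376, 4]
BINARY_OP * → 13376 * 4 = 53504. Stack: [53504]
STORE_FAST r → r=53504. Stack: []
LOAD_FAST i → push 3. Stack: [3]
LOAD_CONST → push 1. Stack: [3, 1]
BINARY_OP + → 3 + 1 = 4. Stack: [4]
STORE_FAST i → i=4. Stack: []
LOAD_FAST i → push 4. Stack: [4]
LOAD_CONST → push 4. Stack: [4, 4]
COMPARE_OP bool(<) → 4 vs 4 = False. Stack: [False]
POP_JUMP_IF_FALSE → pop False; jump. Stack: []
LOAD_FAST r → push 53504. Stack: [53504]
RETURN_VALUE → return 53504.

53504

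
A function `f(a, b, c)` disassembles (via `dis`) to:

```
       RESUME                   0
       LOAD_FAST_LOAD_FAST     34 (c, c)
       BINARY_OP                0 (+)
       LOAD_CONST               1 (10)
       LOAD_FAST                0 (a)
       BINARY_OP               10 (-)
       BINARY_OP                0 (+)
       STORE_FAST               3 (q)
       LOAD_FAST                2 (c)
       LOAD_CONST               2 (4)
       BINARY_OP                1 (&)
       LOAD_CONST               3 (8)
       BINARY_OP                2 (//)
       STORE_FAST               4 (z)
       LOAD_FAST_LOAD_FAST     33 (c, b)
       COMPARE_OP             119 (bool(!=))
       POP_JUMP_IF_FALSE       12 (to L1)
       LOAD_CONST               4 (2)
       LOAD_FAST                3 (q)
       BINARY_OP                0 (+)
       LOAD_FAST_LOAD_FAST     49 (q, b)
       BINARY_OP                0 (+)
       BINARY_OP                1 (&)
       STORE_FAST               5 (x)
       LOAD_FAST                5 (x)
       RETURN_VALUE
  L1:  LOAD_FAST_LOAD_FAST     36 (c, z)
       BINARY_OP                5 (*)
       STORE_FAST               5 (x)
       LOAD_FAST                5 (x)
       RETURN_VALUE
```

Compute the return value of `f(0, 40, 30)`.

72

LOAD_FAST_LOAD_FAST c,c → push 30,30. Stack: [30, 30]
BINARY_OP + → 30 + 30 = 60. Stack: [60]
LOAD_CONST → push 10. Stack: [60, 10]
LOAD_FAST a → push 0. Stack: [60, 10, 0]
BINARY_OP - → 10 - 0 = 10. Stack: [60, 10]
BINARY_OP + → 60 + 10 = 70. Stack: [70]
STORE_FAST q → q=70. Stack: []
LOAD_FAST c → push 30. Stack: [30]
LOAD_CONST → push 4. Stack: [30, 4]
BINARY_OP & → 30 & 4 = 4. Stack: [4]
LOAD_CONST → push 8. Stack: [4, 8]
BINARY_OP // → 4 // 8 = 0. Stack: [0]
STORE_FAST z → z=0. Stack: []
LOAD_FAST_LOAD_FAST c,b → push 30,40. Stack: [30, 40]
COMPARE_OP bool(!=) → 30 vs 40 = True. Stack: [True]
POP_JUMP_IF_FALSE → pop True; no jump. Stack: []
LOAD_CONST → push 2. Stack: [2]
LOAD_FAST q → push 70. Stack: [2, 70]
BINARY_OP + → 2 + 70 = 72. Stack: [72]
LOAD_FAST_LOAD_FAST q,b → push 70,40. Stack: [72, 70, 40]
BINARY_OP + → 70 + 40 = 110. Stack: [72, 110]
BINARY_OP & → 72 & 110 = 72. Stack: [72]
STORE_FAST x → x=72. Stack: []
LOAD_FAST x → push 72. Stack: [72]
RETURN_VALUE → return 72.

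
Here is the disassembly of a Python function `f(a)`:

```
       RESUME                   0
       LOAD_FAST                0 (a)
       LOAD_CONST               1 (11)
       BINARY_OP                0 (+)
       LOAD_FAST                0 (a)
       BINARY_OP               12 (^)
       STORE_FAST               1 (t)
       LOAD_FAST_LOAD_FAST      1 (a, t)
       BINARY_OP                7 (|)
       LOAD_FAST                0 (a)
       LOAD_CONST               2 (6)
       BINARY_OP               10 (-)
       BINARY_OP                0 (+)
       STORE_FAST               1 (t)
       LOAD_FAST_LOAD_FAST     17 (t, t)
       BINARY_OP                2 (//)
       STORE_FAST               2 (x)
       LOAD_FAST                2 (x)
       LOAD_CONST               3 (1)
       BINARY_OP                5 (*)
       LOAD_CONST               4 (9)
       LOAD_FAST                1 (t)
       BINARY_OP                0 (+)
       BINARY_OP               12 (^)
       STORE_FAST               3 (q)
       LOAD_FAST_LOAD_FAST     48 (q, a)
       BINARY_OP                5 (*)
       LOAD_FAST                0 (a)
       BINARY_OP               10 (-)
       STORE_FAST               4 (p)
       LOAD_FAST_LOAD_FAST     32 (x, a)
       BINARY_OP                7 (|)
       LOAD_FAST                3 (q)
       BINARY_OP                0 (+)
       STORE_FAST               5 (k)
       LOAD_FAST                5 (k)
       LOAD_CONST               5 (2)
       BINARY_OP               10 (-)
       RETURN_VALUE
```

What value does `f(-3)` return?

-9

LOAD_FAST a → push -3. Stack: [-3]
LOAD_CONST → push 11. Stack: [-3, 11]
BINARY_OP + → -3 + 11 = 8. Stack: [8]
LOAD_FAST a → push -3. Stack: [8, -3]
BINARY_OP ^ → 8 ^ -3 = -11. Stack: [-11]
STORE_FAST t → t=-11. Stack: []
LOAD_FAST_LOAD_FAST a,t → push -3,-11. Stack: [-3, -11]
BINARY_OP | → -3 | -11 = -3. Stack: [-3]
LOAD_FAST a → push -3. Stack: [-3, -3]
LOAD_CONST → push 6. Stack: [-3, -3, 6]
BINARY_OP - → -3 - 6 = -9. Stack: [-3, -9]
BINARY_OP + → -3 + -9 = -12. Stack: [-12]
STORE_FAST t → t=-12. Stack: []
LOAD_FAST_LOAD_FAST t,t → push -12,-12. Stack: [-12, -12]
BINARY_OP // → -12 // -12 = 1. Stack: [1]
STORE_FAST x → x=1. Stack: []
LOAD_FAST x → push 1. Stack: [1]
LOAD_CONST → push 1. Stack: [1, 1]
BINARY_OP * → 1 * 1 = 1. Stack: [1]
LOAD_CONST → push 9. Stack: [1, 9]
LOAD_FAST t → push -12. Stack: [1, 9, -12]
BINARY_OP + → 9 + -12 = -3. Stack: [1, -3]
BINARY_OP ^ → 1 ^ -3 = -4. Stack: [-4]
STORE_FAST q → q=-4. Stack: []
LOAD_FAST_LOAD_FAST q,a → push -4,-3. Stack: [-4, -3]
BINARY_OP * → -4 * -3 = 12. Stack: [12]
LOAD_FAST a → push -3. Stack: [12, -3]
BINARY_OP - → 12 - -3 = 15. Stack: [15]
STORE_FAST p → p=15. Stack: []
LOAD_FAST_LOAD_FAST x,a → push 1,-3. Stack: [1, -3]
BINARY_OP | → 1 | -3 = -3. Stack: [-3]
LOAD_FAST q → push -4. Stack: [-3, -4]
BINARY_OP + → -3 + -4 = -7. Stack: [-7]
STORE_FAST k → k=-7. Stack: []
LOAD_FAST k → push -7. Stack: [-7]
LOAD_CONST → push 2. Stack: [-7, 2]
BINARY_OP - → -7 - 2 = -9. Stack: [-9]
RETURN_VALUE → return -9.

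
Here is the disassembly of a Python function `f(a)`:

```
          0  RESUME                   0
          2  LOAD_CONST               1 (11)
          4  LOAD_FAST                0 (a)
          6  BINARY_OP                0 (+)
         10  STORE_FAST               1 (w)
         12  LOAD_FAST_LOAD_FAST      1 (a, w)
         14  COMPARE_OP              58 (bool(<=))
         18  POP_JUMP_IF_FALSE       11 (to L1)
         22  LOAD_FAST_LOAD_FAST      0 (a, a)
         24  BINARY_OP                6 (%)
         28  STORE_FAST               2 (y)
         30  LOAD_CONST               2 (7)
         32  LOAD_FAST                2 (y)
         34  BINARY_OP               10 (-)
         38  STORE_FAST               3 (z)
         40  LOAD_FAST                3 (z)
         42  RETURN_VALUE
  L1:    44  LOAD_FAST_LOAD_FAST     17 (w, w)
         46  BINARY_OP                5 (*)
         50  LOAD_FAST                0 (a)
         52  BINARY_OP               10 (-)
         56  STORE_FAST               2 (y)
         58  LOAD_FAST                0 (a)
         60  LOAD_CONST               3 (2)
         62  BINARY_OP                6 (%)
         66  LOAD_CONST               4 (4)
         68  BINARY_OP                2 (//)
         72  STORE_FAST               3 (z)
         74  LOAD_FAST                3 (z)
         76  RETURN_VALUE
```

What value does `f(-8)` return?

7

LOAD_CONST → push 11. Stack: [11]
LOAD_FAST a → push -8. Stack: [11, -8]
BINARY_OP + → 11 + -8 = 3. Stack: [3]
STORE_FAST w → w=3. Stack: []
LOAD_FAST_LOAD_FAST a,w → push -8,3. Stack: [-8, 3]
COMPARE_OP bool(<=) → -8 vs 3 = True. Stack: [True]
POP_JUMP_IF_FALSE → pop True; no jump. Stack: []
LOAD_FAST_LOAD_FAST a,a → push -8,-8. Stack: [-8, -8]
BINARY_OP % → -8 % -8 = 0. Stack: [0]
STORE_FAST y → y=0. Stack: []
LOAD_CONST → push 7. Stack: [7]
LOAD_FAST y → push 0. Stack: [7, 0]
BINARY_OP - → 7 - 0 = 7. Stack: [7]
STORE_FAST z → z=7. Stack: []
LOAD_FAST z → push 7. Stack: [7]
RETURN_VALUE → return 7.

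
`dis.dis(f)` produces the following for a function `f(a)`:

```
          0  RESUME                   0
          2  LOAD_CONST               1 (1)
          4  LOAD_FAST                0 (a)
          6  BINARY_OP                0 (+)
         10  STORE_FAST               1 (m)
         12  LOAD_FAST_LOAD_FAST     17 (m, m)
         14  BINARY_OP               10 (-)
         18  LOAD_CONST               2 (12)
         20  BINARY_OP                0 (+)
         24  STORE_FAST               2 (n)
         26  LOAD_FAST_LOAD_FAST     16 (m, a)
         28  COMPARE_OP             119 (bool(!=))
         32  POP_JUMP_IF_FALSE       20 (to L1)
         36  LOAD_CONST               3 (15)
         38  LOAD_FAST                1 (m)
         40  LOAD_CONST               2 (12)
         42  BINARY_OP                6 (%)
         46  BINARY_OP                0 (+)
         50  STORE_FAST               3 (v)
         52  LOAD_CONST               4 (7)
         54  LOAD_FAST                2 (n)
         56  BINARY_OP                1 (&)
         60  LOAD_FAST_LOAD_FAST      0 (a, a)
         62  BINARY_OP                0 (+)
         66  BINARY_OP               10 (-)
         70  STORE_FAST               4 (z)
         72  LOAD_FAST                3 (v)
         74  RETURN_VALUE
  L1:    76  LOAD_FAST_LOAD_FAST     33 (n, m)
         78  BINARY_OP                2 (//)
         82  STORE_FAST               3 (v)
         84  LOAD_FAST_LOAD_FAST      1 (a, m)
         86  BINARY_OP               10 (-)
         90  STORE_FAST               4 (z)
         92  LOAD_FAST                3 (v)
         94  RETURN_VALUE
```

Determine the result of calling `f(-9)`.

19

LOAD_CONST → push 1. Stack: [1]
LOAD_FAST a → push -9. Stack: [1, -9]
BINARY_OP + → 1 + -9 = -8. Stack: [-8]
STORE_FAST m → m=-8. Stack: []
LOAD_FAST_LOAD_FAST m,m → push -8,-8. Stack: [-8, -8]
BINARY_OP - → -8 - -8 = 0. Stack: [0]
LOAD_CONST → push 12. Stack: [0, 12]
BINARY_OP + → 0 + 12 = 12. Stack: [12]
STORE_FAST n → n=12. Stack: []
LOAD_FAST_LOAD_FAST m,a → push -8,-9. Stack: [-8, -9]
COMPARE_OP bool(!=) → -8 vs -9 = True. Stack: [True]
POP_JUMP_IF_FALSE → pop True; no jump. Stack: []
LOAD_CONST → push 15. Stack: [15]
LOAD_FAST m → push -8. Stack: [15, -8]
LOAD_CONST → push 12. Stack: [15, -8, 12]
BINARY_OP % → -8 % 12 = 4. Stack: [15, 4]
BINARY_OP + → 15 + 4 = 19. Stack: [19]
STORE_FAST v → v=19. Stack: []
LOAD_CONST → push 7. Stack: [7]
LOAD_FAST n → push 12. Stack: [7, 12]
BINARY_OP & → 7 & 12 = 4. Stack: [4]
LOAD_FAST_LOAD_FAST a,a → push -9,-9. Stack: [4, -9, -9]
BINARY_OP + → -9 + -9 = -18. Stack: [4, -18]
BINARY_OP - → 4 - -18 = 22. Stack: [22]
STORE_FAST z → z=22. Stack: []
LOAD_FAST v → push 19. Stack: [19]
RETURN_VALUE → return 19.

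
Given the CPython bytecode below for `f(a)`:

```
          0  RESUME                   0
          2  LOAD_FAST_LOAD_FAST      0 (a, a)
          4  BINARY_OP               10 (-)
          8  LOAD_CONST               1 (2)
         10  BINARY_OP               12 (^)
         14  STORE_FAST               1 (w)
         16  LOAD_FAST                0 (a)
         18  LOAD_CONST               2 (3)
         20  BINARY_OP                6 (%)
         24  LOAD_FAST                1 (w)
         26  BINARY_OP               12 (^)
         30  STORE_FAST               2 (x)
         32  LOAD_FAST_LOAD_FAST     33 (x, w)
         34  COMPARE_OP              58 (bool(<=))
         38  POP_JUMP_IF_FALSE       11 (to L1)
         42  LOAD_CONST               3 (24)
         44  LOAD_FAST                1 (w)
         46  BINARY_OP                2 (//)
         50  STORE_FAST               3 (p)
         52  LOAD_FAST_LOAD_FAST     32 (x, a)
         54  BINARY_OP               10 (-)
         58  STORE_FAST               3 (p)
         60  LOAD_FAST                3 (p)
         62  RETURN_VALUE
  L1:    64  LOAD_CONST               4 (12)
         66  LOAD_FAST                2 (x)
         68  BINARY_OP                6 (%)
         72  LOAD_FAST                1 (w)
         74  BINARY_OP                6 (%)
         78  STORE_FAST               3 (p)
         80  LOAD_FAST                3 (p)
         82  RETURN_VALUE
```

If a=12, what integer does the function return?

LOAD_FAST_LOAD_FAST a,a → push 12,12. Stack: [12, 12]
BINARY_OP - → 12 - 12 = 0. Stack: [0]
LOAD_CONST → push 2. Stack: [0, 2]
BINARY_OP ^ → 0 ^ 2 = 2. Stack: [2]
STORE_FAST w → w=2. Stack: []
LOAD_FAST a → push 12. Stack: [12]
LOAD_CONST → push 3. Stack: [12, 3]
BINARY_OP % → 12 % 3 = 0. Stack: [0]
LOAD_FAST w → push 2. Stack: [0, 2]
BINARY_OP ^ → 0 ^ 2 = 2. Stack: [2]
STORE_FAST x → x=2. Stack: []
LOAD_FAST_LOAD_FAST x,w → push 2,2. Stack: [2, 2]
COMPARE_OP bool(<=) → 2 vs 2 = True. Stack: [True]
POP_JUMP_IF_FALSE → pop True; no jump. Stack: []
LOAD_CONST → push 24. Stack: [24]
LOAD_FAST w → push 2. Stack: [24, 2]
BINARY_OP // → 24 // 2 = 12. Stack: [12]
STORE_FAST p → p=12. Stack: []
LOAD_FAST_LOAD_FAST x,a → push 2,12. Stack: [2, 12]
BINARY_OP - → 2 - 12 = -10. Stack: [-10]
STORE_FAST p → p=-10. Stack: []
LOAD_FAST p → push -10. Stack: [-10]
RETURN_VALUE → return -10.

-10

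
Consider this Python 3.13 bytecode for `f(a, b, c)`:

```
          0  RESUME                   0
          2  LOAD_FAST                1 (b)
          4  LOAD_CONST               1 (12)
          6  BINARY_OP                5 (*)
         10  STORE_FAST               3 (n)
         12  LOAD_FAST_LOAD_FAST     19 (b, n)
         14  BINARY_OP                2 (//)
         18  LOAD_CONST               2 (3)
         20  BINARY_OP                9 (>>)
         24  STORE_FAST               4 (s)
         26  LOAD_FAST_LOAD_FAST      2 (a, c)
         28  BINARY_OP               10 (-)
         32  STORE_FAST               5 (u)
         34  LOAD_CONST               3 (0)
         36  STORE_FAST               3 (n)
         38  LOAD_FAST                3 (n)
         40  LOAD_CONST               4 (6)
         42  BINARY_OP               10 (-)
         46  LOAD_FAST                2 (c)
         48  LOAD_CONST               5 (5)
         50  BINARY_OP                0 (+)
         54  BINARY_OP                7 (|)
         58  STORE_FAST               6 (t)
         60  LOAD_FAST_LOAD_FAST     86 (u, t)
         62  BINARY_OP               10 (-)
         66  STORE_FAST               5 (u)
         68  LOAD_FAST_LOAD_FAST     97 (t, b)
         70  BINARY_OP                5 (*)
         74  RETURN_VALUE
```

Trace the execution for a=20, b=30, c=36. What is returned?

LOAD_FAST b → push 30. Stack: [30]
LOAD_CONST → push 12. Stack: [30, 12]
BINARY_OP * → 30 * 12 = 360. Stack: [360]
STORE_FAST n → n=360. Stack: []
LOAD_FAST_LOAD_FAST b,n → push 30,360. Stack: [30, 360]
BINARY_OP // → 30 // 360 = 0. Stack: [0]
LOAD_CONST → push 3. Stack: [0, 3]
BINARY_OP >> → 0 >> 3 = 0. Stack: [0]
STORE_FAST s → s=0. Stack: []
LOAD_FAST_LOAD_FAST a,c → push 20,36. Stack: [20, 36]
BINARY_OP - → 20 - 36 = -16. Stack: [-16]
STORE_FAST u → u=-16. Stack: []
LOAD_CONST → push 0. Stack: [0]
STORE_FAST n → n=0. Stack: []
LOAD_FAST n → push 0. Stack: [0]
LOAD_CONST → push 6. Stack: [0, 6]
BINARY_OP - → 0 - 6 = -6. Stack: [-6]
LOAD_FAST c → push 36. Stack: [-6, 36]
LOAD_CONST → push 5. Stack: [-6, 36, 5]
BINARY_OP + → 36 + 5 = 41. Stack: [-6, 41]
BINARY_OP | → -6 | 41 = -5. Stack: [-5]
STORE_FAST t → t=-5. Stack: []
LOAD_FAST_LOAD_FAST u,t → push -16,-5. Stack: [-16, -5]
BINARY_OP - → -16 - -5 = -11. Stack: [-11]
STORE_FAST u → u=-11. Stack: []
LOAD_FAST_LOAD_FAST t,b → push -5,30. Stack: [-5, 30]
BINARY_OP * → -5 * 30 = -150. Stack: [-150]
RETURN_VALUE → return -150.

-150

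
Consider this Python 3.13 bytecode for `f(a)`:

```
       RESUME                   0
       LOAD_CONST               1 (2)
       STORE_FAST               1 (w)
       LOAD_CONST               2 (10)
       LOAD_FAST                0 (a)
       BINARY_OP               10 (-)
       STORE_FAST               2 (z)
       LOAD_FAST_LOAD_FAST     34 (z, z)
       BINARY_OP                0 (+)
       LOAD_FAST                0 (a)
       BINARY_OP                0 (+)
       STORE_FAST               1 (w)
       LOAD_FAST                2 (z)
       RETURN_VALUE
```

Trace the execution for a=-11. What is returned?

LOAD_CONST → push 2. Stack: [2]
STORE_FAST w → w=2. Stack: []
LOAD_CONST → push 10. Stack: [10]
LOAD_FAST a → push -11. Stack: [10, -11]
BINARY_OP - → 10 - -11 = 21. Stack: [21]
STORE_FAST z → z=21. Stack: []
LOAD_FAST_LOAD_FAST z,z → push 21,21. Stack: [21, 21]
BINARY_OP + → 21 + 21 = 42. Stack: [42]
LOAD_FAST a → push -11. Stack: [42, -11]
BINARY_OP + → 42 + -11 = 31. Stack: [31]
STORE_FAST w → w=31. Stack: []
LOAD_FAST z → push 21. Stack: [21]
RETURN_VALUE → return 21.

21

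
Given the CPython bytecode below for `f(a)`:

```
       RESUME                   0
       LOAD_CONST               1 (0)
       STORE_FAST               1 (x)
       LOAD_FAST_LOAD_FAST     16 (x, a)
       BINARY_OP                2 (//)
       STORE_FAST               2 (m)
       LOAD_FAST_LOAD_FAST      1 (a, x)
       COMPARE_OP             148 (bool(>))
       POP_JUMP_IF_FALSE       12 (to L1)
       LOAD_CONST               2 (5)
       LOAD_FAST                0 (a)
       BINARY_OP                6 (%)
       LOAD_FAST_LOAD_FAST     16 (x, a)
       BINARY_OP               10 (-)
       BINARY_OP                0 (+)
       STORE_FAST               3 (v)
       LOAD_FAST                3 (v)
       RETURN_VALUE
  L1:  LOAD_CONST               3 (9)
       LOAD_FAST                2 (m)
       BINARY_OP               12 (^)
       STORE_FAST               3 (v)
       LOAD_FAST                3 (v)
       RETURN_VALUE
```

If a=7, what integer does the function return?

LOAD_CONST → push 0. Stack: [0]
STORE_FAST x → x=0. Stack: []
LOAD_FAST_LOAD_FAST x,a → push 0,7. Stack: [0, 7]
BINARY_OP // → 0 // 7 = 0. Stack: [0]
STORE_FAST m → m=0. Stack: []
LOAD_FAST_LOAD_FAST a,x → push 7,0. Stack: [7, 0]
COMPARE_OP bool(>) → 7 vs 0 = True. Stack: [True]
POP_JUMP_IF_FALSE → pop True; no jump. Stack: []
LOAD_CONST → push 5. Stack: [5]
LOAD_FAST a → push 7. Stack: [5, 7]
BINARY_OP % → 5 % 7 = 5. Stack: [5]
LOAD_FAST_LOAD_FAST x,a → push 0,7. Stack: [5, 0, 7]
BINARY_OP - → 0 - 7 = -7. Stack: [5, -7]
BINARY_OP + → 5 + -7 = -2. Stack: [-2]
STORE_FAST v → v=-2. Stack: []
LOAD_FAST v → push -2. Stack: [-2]
RETURN_VALUE → return -2.

-2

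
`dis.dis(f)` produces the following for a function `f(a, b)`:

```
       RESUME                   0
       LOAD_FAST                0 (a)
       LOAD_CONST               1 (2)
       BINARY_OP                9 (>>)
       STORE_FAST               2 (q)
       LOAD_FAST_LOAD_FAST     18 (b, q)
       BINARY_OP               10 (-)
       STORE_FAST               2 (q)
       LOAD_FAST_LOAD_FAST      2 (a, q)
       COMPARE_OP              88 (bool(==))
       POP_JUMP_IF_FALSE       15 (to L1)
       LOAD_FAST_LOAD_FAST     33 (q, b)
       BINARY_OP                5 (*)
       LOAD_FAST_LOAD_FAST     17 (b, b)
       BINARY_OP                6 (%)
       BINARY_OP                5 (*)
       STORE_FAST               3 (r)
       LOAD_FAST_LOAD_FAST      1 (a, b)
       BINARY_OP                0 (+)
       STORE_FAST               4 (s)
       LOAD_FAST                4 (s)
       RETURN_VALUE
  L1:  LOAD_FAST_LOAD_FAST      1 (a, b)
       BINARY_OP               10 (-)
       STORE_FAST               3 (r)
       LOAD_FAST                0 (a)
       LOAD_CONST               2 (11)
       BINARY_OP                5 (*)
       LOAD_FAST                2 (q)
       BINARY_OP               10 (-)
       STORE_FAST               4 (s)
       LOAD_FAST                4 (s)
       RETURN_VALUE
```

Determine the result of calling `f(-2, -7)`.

LOAD_FAST a → push -2. Stack: [-2]
LOAD_CONST → push 2. Stack: [-2, 2]
BINARY_OP >> → -2 >> 2 = -1. Stack: [-1]
STORE_FAST q → q=-1. Stack: []
LOAD_FAST_LOAD_FAST b,q → push -7,-1. Stack: [-7, -1]
BINARY_OP - → -7 - -1 = -6. Stack: [-6]
STORE_FAST q → q=-6. Stack: []
LOAD_FAST_LOAD_FAST a,q → push -2,-6. Stack: [-2, -6]
COMPARE_OP bool(==) → -2 vs -6 = False. Stack: [False]
POP_JUMP_IF_FALSE → pop False; jump. Stack: []
LOAD_FAST_LOAD_FAST a,b → push -2,-7. Stack: [-2, -7]
BINARY_OP - → -2 - -7 = 5. Stack: [5]
STORE_FAST r → r=5. Stack: []
LOAD_FAST a → push -2. Stack: [-2]
LOAD_CONST → push 11. Stack: [-2, 11]
BINARY_OP * → -2 * 11 = -22. Stack: [-22]
LOAD_FAST q → push -6. Stack: [-22, -6]
BINARY_OP - → -22 - -6 = -16. Stack: [-16]
STORE_FAST s → s=-16. Stack: []
LOAD_FAST s → push -16. Stack: [-16]
RETURN_VALUE → return -16.

-16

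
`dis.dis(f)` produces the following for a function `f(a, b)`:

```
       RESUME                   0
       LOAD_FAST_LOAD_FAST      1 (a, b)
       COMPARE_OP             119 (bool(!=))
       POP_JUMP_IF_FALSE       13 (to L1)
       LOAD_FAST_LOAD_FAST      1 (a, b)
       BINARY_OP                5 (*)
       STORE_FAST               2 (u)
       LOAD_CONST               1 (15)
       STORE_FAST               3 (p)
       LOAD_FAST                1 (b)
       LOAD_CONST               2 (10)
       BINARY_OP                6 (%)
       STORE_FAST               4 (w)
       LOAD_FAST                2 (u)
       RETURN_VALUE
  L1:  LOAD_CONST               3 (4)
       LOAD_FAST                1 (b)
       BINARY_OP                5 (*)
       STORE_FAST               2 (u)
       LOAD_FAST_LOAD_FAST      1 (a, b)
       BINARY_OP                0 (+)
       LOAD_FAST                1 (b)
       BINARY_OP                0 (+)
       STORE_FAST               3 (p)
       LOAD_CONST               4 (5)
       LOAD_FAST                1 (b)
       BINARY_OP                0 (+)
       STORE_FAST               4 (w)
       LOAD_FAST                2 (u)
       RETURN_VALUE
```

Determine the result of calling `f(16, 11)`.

LOAD_FAST_LOAD_FAST a,b → push 16,11. Stack: [16, 11]
COMPARE_OP bool(!=) → 16 vs 11 = True. Stack: [True]
POP_JUMP_IF_FALSE → pop True; no jump. Stack: []
LOAD_FAST_LOAD_FAST a,b → push 16,11. Stack: [16, 11]
BINARY_OP * → 16 * 11 = 176. Stack: [176]
STORE_FAST u → u=176. Stack: []
LOAD_CONST → push 15. Stack: [15]
STORE_FAST p → p=15. Stack: []
LOAD_FAST b → push 11. Stack: [11]
LOAD_CONST → push 10. Stack: [11, 10]
BINARY_OP % → 11 % 10 = 1. Stack: [1]
STORE_FAST w → w=1. Stack: []
LOAD_FAST u → push 176. Stack: [176]
RETURN_VALUE → return 176.

176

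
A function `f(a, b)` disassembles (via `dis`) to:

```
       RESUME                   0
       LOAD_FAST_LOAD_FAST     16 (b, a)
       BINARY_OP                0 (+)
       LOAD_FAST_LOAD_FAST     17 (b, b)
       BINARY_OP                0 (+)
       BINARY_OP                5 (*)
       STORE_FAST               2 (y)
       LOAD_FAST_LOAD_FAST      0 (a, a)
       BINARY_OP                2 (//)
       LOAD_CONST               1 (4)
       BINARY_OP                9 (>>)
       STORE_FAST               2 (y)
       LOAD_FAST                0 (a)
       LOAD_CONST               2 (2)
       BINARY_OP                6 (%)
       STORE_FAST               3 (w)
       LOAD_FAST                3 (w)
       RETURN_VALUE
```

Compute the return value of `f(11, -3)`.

LOAD_FAST_LOAD_FAST b,a → push -3,11. Stack: [-3, 11]
BINARY_OP + → -3 + 11 = 8. Stack: [8]
LOAD_FAST_LOAD_FAST b,b → push -3,-3. Stack: [8, -3, -3]
BINARY_OP + → -3 + -3 = -6. Stack: [8, -6]
BINARY_OP * → 8 * -6 = -48. Stack: [-48]
STORE_FAST y → y=-48. Stack: []
LOAD_FAST_LOAD_FAST a,a → push 11,11. Stack: [11, 11]
BINARY_OP // → 11 // 11 = 1. Stack: [1]
LOAD_CONST → push 4. Stack: [1, 4]
BINARY_OP >> → 1 >> 4 = 0. Stack: [0]
STORE_FAST y → y=0. Stack: []
LOAD_FAST a → push 11. Stack: [11]
LOAD_CONST → push 2. Stack: [11, 2]
BINARY_OP % → 11 % 2 = 1. Stack: [1]
STORE_FAST w → w=1. Stack: []
LOAD_FAST w → push 1. Stack: [1]
RETURN_VALUE → return 1.

1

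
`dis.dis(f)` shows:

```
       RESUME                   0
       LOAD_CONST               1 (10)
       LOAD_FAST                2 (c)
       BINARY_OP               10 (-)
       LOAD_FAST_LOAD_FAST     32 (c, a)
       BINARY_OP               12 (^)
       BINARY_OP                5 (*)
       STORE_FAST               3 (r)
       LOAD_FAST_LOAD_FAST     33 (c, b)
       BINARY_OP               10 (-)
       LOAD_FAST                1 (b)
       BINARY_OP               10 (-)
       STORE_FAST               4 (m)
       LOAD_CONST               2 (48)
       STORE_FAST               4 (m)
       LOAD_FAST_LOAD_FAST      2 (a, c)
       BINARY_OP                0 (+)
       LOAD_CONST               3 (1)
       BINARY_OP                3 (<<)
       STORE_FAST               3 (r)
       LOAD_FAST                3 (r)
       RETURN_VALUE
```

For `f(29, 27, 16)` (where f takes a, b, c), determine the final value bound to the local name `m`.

48

LOAD_CONST → push 10. Stack: [10]
LOAD_FAST c → push 16. Stack: [10, 16]
BINARY_OP - → 10 - 16 = -6. Stack: [-6]
LOAD_FAST_LOAD_FAST c,a → push 16,29. Stack: [-6, 16, 29]
BINARY_OP ^ → 16 ^ 29 = 13. Stack: [-6, 13]
BINARY_OP * → -6 * 13 = -78. Stack: [-78]
STORE_FAST r → r=-78. Stack: []
LOAD_FAST_LOAD_FAST c,b → push 16,27. Stack: [16, 27]
BINARY_OP - → 16 - 27 = -11. Stack: [-11]
LOAD_FAST b → push 27. Stack: [-11, 27]
BINARY_OP - → -11 - 27 = -38. Stack: [-38]
STORE_FAST m → m=-38. Stack: []
LOAD_CONST → push 48. Stack: [48]
STORE_FAST m → m=48. Stack: []
LOAD_FAST_LOAD_FAST a,c → push 29,16. Stack: [29, 16]
BINARY_OP + → 29 + 16 = 45. Stack: [45]
LOAD_CONST → push 1. Stack: [45, 1]
BINARY_OP << → 45 << 1 = 90. Stack: [90]
STORE_FAST r → r=90. Stack: []
LOAD_FAST r → push 90. Stack: [90]
RETURN_VALUE → return 90.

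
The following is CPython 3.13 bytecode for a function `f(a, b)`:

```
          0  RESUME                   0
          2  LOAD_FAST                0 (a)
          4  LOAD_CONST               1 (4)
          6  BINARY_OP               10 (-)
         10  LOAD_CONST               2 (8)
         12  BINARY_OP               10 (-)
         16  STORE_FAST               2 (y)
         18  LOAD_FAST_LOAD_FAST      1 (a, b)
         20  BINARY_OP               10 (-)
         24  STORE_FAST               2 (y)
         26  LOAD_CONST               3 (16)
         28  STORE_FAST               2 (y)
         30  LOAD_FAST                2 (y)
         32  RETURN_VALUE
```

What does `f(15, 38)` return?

16

LOAD_FAST a → push 15. Stack: [15]
LOAD_CONST → push 4. Stack: [15, 4]
BINARY_OP - → 15 - 4 = 11. Stack: [11]
LOAD_CONST → push 8. Stack: [11, 8]
BINARY_OP - → 11 - 8 = 3. Stack: [3]
STORE_FAST y → y=3. Stack: []
LOAD_FAST_LOAD_FAST a,b → push 15,38. Stack: [15, 38]
BINARY_OP - → 15 - 38 = -23. Stack: [-23]
STORE_FAST y → y=-23. Stack: []
LOAD_CONST → push 16. Stack: [16]
STORE_FAST y → y=16. Stack: []
LOAD_FAST y → push 16. Stack: [16]
RETURN_VALUE → return 16.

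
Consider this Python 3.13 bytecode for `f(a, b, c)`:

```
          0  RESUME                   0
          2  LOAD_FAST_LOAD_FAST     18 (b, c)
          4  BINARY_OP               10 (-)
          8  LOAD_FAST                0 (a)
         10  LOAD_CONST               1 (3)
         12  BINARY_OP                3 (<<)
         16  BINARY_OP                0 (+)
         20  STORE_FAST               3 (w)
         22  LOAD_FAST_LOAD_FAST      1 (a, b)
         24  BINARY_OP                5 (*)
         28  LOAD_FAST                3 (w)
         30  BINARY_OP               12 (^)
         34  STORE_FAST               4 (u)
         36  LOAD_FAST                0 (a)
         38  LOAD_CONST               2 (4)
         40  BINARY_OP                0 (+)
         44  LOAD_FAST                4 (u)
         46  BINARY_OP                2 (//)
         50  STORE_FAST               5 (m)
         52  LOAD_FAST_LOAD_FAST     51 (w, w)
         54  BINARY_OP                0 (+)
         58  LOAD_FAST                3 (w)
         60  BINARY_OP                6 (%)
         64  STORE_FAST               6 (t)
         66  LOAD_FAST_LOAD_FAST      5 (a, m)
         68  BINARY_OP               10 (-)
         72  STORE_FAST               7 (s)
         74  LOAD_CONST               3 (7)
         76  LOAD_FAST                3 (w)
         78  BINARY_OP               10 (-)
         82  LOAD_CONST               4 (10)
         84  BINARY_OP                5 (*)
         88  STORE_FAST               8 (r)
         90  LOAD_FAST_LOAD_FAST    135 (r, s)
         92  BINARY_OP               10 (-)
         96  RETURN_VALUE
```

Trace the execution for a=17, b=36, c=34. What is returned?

-1327

LOAD_FAST_LOAD_FAST b,c → push 36,34. Stack: [36, 34]
BINARY_OP - → 36 - 34 = 2. Stack: [2]
LOAD_FAST a → push 17. Stack: [2, 17]
LOAD_CONST → push 3. Stack: [2, 17, 3]
BINARY_OP << → 17 << 3 = 136. Stack: [2, 136]
BINARY_OP + → 2 + 136 = 138. Stack: [138]
STORE_FAST w → w=138. Stack: []
LOAD_FAST_LOAD_FAST a,b → push 17,36. Stack: [17, 36]
BINARY_OP * → 17 * 36 = 612. Stack: [612]
LOAD_FAST w → push 138. Stack: [612, 138]
BINARY_OP ^ → 612 ^ 138 = 750. Stack: [750]
STORE_FAST u → u=750. Stack: []
LOAD_FAST a → push 17. Stack: [17]
LOAD_CONST → push 4. Stack: [17, 4]
BINARY_OP + → 17 + 4 = 21. Stack: [21]
LOAD_FAST u → push 750. Stack: [21, 750]
BINARY_OP // → 21 // 750 = 0. Stack: [0]
STORE_FAST m → m=0. Stack: []
LOAD_FAST_LOAD_FAST w,w → push 138,138. Stack: [138, 138]
BINARY_OP + → 138 + 138 = 276. Stack: [276]
LOAD_FAST w → push 138. Stack: [276, 138]
BINARY_OP % → 276 % 138 = 0. Stack: [0]
STORE_FAST t → t=0. Stack: []
LOAD_FAST_LOAD_FAST a,m → push 17,0. Stack: [17, 0]
BINARY_OP - → 17 - 0 = 17. Stack: [17]
STORE_FAST s → s=17. Stack: []
LOAD_CONST → push 7. Stack: [7]
LOAD_FAST w → push 138. Stack: [7, 138]
BINARY_OP - → 7 - 138 = -131. Stack: [-131]
LOAD_CONST → push 10. Stack: [-131, 10]
BINARY_OP * → -131 * 10 = -1310. Stack: [-1310]
STORE_FAST r → r=-1310. Stack: []
LOAD_FAST_LOAD_FAST r,s → push -1310,17. Stack: [-1310, 17]
BINARY_OP - → -1310 - 17 = -1327. Stack: [-1327]
RETURN_VALUE → return -1327.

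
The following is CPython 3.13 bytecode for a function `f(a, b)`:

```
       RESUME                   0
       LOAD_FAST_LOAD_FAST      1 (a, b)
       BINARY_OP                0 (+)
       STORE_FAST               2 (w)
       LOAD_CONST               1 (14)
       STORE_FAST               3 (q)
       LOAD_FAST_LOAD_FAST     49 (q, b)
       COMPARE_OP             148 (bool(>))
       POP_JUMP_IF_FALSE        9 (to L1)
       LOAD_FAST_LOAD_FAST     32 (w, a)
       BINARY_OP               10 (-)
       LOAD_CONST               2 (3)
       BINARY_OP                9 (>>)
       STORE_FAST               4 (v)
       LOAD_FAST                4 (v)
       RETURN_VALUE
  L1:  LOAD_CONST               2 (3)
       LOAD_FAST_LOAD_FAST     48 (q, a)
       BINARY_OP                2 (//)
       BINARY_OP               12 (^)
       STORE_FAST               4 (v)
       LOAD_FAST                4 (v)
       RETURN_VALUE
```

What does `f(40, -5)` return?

LOAD_FAST_LOAD_FAST a,b → push 40,-5. Stack: [40, -5]
BINARY_OP + → 40 + -5 = 35. Stack: [35]
STORE_FAST w → w=35. Stack: []
LOAD_CONST → push 14. Stack: [14]
STORE_FAST q → q=14. Stack: []
LOAD_FAST_LOAD_FAST q,b → push 14,-5. Stack: [14, -5]
COMPARE_OP bool(>) → 14 vs -5 = True. Stack: [True]
POP_JUMP_IF_FALSE → pop True; no jump. Stack: []
LOAD_FAST_LOAD_FAST w,a → push 35,40. Stack: [35, 40]
BINARY_OP - → 35 - 40 = -5. Stack: [-5]
LOAD_CONST → push 3. Stack: [-5, 3]
BINARY_OP >> → -5 >> 3 = -1. Stack: [-1]
STORE_FAST v → v=-1. Stack: []
LOAD_FAST v → push -1. Stack: [-1]
RETURN_VALUE → return -1.

-1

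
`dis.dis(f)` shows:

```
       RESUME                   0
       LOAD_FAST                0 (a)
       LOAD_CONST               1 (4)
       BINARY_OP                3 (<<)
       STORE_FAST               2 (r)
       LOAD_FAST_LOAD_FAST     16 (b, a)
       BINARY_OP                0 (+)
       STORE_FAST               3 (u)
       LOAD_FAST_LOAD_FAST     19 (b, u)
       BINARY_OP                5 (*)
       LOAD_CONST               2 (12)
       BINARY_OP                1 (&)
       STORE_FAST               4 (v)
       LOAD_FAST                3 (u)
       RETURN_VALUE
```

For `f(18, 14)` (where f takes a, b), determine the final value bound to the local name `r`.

LOAD_FAST a → push 18. Stack: [18]
LOAD_CONST → push 4. Stack: [18, 4]
BINARY_OP << → 18 << 4 = 288. Stack: [288]
STORE_FAST r → r=288. Stack: []
LOAD_FAST_LOAD_FAST b,a → push 14,18. Stack: [14, 18]
BINARY_OP + → 14 + 18 = 32. Stack: [32]
STORE_FAST u → u=32. Stack: []
LOAD_FAST_LOAD_FAST b,u → push 14,32. Stack: [14, 32]
BINARY_OP * → 14 * 32 = 448. Stack: [448]
LOAD_CONST → push 12. Stack: [448, 12]
BINARY_OP & → 448 & 12 = 0. Stack: [0]
STORE_FAST v → v=0. Stack: []
LOAD_FAST u → push 32. Stack: [32]
RETURN_VALUE → return 32.

288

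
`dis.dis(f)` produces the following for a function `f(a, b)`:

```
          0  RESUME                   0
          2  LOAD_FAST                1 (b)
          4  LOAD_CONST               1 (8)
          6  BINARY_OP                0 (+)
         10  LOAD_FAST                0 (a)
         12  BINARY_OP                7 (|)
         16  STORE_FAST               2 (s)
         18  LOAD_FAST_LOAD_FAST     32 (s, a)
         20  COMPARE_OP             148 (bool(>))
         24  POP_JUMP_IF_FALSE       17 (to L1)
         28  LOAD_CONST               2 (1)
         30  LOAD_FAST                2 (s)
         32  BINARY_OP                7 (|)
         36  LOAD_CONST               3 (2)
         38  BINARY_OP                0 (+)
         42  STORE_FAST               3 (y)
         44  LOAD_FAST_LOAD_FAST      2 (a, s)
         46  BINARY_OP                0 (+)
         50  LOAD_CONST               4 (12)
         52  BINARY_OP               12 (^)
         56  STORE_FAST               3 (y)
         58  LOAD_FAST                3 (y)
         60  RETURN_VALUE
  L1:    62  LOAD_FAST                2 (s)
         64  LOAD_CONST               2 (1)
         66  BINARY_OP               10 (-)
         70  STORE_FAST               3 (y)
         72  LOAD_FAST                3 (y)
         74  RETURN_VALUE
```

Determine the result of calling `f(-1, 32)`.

-2

LOAD_FAST b → push 32. Stack: [32]
LOAD_CONST → push 8. Stack: [32, 8]
BINARY_OP + → 32 + 8 = 40. Stack: [40]
LOAD_FAST a → push -1. Stack: [40, -1]
BINARY_OP | → 40 | -1 = -1. Stack: [-1]
STORE_FAST s → s=-1. Stack: []
LOAD_FAST_LOAD_FAST s,a → push -1,-1. Stack: [-1, -1]
COMPARE_OP bool(>) → -1 vs -1 = False. Stack: [False]
POP_JUMP_IF_FALSE → pop False; jump. Stack: []
LOAD_FAST s → push -1. Stack: [-1]
LOAD_CONST → push 1. Stack: [-1, 1]
BINARY_OP - → -1 - 1 = -2. Stack: [-2]
STORE_FAST y → y=-2. Stack: []
LOAD_FAST y → push -2. Stack: [-2]
RETURN_VALUE → return -2.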